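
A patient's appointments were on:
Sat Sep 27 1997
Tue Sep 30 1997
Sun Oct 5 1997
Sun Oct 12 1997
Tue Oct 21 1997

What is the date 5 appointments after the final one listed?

Sun Jan 4 1998

Intervals are 3, 5, 7, 9 days — an arithmetic progression with common difference 2.
Next gap: 11 days. Tue Oct 21 1997 + 11 days = Sat Nov 1 1997.
Next gap: 13 days. Sat Nov 1 1997 + 13 days = Fri Nov 14 1997.
Next gap: 15 days. Fri Nov 14 1997 + 15 days = Sat Nov 29 1997.
Next gap: 17 days. Sat Nov 29 1997 + 17 days = Tue Dec 16 1997.
Next gap: 19 days. Tue Dec 16 1997 + 19 days = Sun Jan 4 1998.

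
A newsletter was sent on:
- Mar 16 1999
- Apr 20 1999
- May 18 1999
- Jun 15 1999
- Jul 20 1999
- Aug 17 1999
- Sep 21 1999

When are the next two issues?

Oct 19 1999, Nov 16 1999

Gaps: 35, 28, 28, 35, 28, 35 days — a mix of 28 and 35. Every date is a Tuesday.
Each is the 3rd Tuesday of its month.
October 1999 — 3rd Tuesday is Oct 19 1999.
3rd Tuesday of November 1999: Nov 16 1999.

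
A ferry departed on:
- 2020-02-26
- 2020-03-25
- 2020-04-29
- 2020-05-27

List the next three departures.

2020-06-24, 2020-07-29, 2020-08-26

Every date is a Wednesday; gaps 28, 35, 28 days.
Each is the last Wednesday of its month (at least one falls on the 29th or later, ruling out '4th Wednesday').
Last Wednesday of June 2020: 2020-06-24.
Last Wednesday of July 2020: 2020-07-29.
Last Wednesday of August 2020: 2020-08-26.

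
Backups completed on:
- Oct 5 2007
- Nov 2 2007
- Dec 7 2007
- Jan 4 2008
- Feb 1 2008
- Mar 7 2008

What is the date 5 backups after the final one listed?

All dates are Fridays, 28, 35, 28, 28, 35 days apart.
Specifically, the 1st Friday of each month.
April 2008 — 1st Friday is Apr 4 2008.
May 2008 — 1st Friday is May 2 2008.
1st Friday of June 2008: Jun 6 2008.
1st Friday of July 2008: Jul 4 2008.
August 2008 — 1st Friday is Aug 1 2008.

Aug 1 2008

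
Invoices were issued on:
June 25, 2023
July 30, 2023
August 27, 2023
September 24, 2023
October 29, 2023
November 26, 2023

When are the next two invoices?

All Sundays; the gaps (35, 28, 28, 35, 28) vary with month length.
This is the last Sunday of each month.
Last Sunday of December 2023: December 31, 2023.
Last Sunday of January 2024: January 28, 2024.

December 31, 2023; January 28, 2024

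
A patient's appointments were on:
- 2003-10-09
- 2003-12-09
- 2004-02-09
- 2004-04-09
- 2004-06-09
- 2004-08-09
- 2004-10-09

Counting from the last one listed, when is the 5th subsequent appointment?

Each date is the 9th; the gaps (61, 62, 60, 61, 61, 61) track the month lengths.
The rule is the 9th of every 2 months.
Next: December 2004 → 2004-12-09.
February 2005: 2005-02-09.
April 2005: 2005-04-09.
June 2005: 2005-06-09.
Next: August 2005 → 2005-08-09.

2005-08-09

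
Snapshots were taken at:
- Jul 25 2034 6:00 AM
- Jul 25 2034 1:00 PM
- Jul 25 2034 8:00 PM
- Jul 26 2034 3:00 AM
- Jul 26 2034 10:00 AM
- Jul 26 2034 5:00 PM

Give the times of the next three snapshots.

The interval is a steady 7 hours (7, 7, 7, 7, 7).
Jul 26 2034 5:00 PM + 7 h = Jul 27 2034 12:00 AM.
Jul 27 2034 12:00 AM + 7 h = Jul 27 2034 7:00 AM.
Jul 27 2034 7:00 AM + 7 h = Jul 27 2034 2:00 PM.

Jul 27 2034 12:00 AM, Jul 27 2034 7:00 AM, Jul 27 2034 2:00 PM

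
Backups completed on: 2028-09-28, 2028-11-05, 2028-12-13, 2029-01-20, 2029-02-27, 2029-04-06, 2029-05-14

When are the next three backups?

Gaps between consecutive events: 38, 38, 38, 38, 38, 38 days — a constant 38-day interval.
2029-05-14 + 38 days = 2029-06-21.
2029-06-21 + 38 days = 2029-07-29.
2029-07-29 + 38 days = 2029-09-05.

2029-06-21, 2029-07-29, 2029-09-05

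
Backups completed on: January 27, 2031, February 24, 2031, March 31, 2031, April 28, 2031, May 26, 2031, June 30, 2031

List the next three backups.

All Mondays; the gaps (28, 35, 28, 28, 35) vary with month length.
This is the last Monday of each month.
Last Monday of July 2031: July 28, 2031.
August 2031 ends with Monday August 25, 2031.
September 2031 ends with Monday September 29, 2031.

July 28, 2031; August 25, 2031; September 29, 2031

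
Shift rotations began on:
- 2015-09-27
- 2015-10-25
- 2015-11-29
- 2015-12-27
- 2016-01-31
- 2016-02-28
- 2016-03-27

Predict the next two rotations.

All Sundays; the gaps (28, 35, 28, 35, 28, 28) vary with month length.
This is the last Sunday of each month.
Last Sunday of April 2016: 2016-04-24.
May 2016 ends with Sunday 2016-05-29.

2016-04-24, 2016-05-29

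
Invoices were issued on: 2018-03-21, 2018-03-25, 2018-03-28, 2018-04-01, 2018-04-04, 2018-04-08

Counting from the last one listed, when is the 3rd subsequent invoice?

The gap pattern 4, 3, 4, 3, 4 repeats every 2 events.
These are the Wednesdays and Sundays of each week.
The following Wednesday is 2018-04-11.
Next Sunday: 2018-04-15.
The following Wednesday is 2018-04-18.

2018-04-18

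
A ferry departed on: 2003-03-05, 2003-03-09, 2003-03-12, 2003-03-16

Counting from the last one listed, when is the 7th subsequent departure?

Gaps: 4, 3, 4 days — not constant, but cyclic with period 2.
The events fall on every Wednesday and Sunday.
The following Wednesday is 2003-03-19.
The following Sunday is 2003-03-23.
The following Wednesday is 2003-03-26.
Next Sunday: 2003-03-30.
The following Wednesday is 2003-04-02.
The following Sunday is 2003-04-06.
Next Wednesday: 2003-04-09.

2003-04-09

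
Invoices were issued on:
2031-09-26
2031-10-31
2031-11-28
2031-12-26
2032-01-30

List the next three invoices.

2032-02-27, 2032-03-26, 2032-04-30

These are Fridays with 35, 28, 28, 35-day gaps.
Each is the final Friday of its month — 2031-10-31 is past the 28th, so '4th Friday' doesn't fit.
Last Friday of February 2032: 2032-02-27.
Last Friday of March 2032: 2032-03-26.
April 2032 ends with Friday 2032-04-30.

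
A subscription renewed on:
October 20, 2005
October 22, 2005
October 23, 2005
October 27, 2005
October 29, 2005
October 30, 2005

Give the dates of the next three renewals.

November 3, 2005; November 5, 2005; November 6, 2005

Gaps: 2, 1, 4, 2, 1 days — not constant, but cyclic with period 3.
The events fall on every Thursday, Saturday and Sunday.
Next Thursday: November 3, 2005.
The following Saturday is November 5, 2005.
Next Sunday: November 6, 2005.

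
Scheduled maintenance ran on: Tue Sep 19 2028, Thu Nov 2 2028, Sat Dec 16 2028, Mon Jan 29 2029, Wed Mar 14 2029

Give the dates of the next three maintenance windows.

The spacing is 44, 44, 44, 44 days — always 44 days.
Wed Mar 14 2029 + 44 days = Fri Apr 27 2029.
Fri Apr 27 2029 + 44 days = Sun Jun 10 2029.
Sun Jun 10 2029 + 44 days = Tue Jul 24 2029.

Fri Apr 27 2029, Sun Jun 10 2029, Tue Jul 24 2029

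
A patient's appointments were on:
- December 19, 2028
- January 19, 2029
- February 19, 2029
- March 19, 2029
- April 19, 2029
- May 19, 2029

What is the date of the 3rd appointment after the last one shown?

August 19, 2029

The day-of-month is always 19 (31, 31, 28, 31, 30 days between events).
So this recurs on the 19th of each month.
June 2029: June 19, 2029.
Next: July 2029 → July 19, 2029.
August 2029: August 19, 2029.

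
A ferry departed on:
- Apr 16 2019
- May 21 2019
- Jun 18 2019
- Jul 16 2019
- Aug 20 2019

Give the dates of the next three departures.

All dates are Tuesdays, 35, 28, 28, 35 days apart.
Specifically, the 3rd Tuesday of each month.
3rd Tuesday of September 2019: Sep 17 2019.
3rd Tuesday of October 2019: Oct 15 2019.
3rd Tuesday of November 2019: Nov 19 2019.

Sep 17 2019, Oct 15 2019, Nov 19 2019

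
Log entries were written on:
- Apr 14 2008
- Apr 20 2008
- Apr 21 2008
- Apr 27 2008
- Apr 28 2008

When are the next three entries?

Gaps: 6, 1, 6, 1 days — not constant, but cyclic with period 2.
The events fall on every Monday and Sunday.
The following Sunday is May 4 2008.
Next Monday: May 5 2008.
The following Sunday is May 11 2008.

May 4 2008, May 5 2008, May 11 2008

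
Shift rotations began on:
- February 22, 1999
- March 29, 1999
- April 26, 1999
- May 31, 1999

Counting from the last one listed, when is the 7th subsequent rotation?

Every date is a Monday; gaps 35, 28, 35 days.
Each is the last Monday of its month (at least one falls on the 29th or later, ruling out '4th Monday').
Last Monday of June 1999: June 28, 1999.
July 1999 ends with Monday July 26, 1999.
Last Monday of August 1999: August 30, 1999.
September 1999 ends with Monday September 27, 1999.
October 1999 ends with Monday October 25, 1999.
Last Monday of November 1999: November 29, 1999.
December 1999 ends with Monday December 27, 1999.

December 27, 1999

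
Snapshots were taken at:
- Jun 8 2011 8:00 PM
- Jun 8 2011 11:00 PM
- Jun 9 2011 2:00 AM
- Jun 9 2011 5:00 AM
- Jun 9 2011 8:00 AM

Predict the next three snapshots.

The interval is a steady 3 hours (3, 3, 3, 3).
Jun 9 2011 8:00 AM + 3 h = Jun 9 2011 11:00 AM.
Jun 9 2011 11:00 AM + 3 h = Jun 9 2011 2:00 PM.
Jun 9 2011 2:00 PM + 3 h = Jun 9 2011 5:00 PM.

Jun 9 2011 11:00 AM, Jun 9 2011 2:00 PM, Jun 9 2011 5:00 PM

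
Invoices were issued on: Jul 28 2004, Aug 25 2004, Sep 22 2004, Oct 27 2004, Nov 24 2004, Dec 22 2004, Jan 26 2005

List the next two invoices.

All dates are Wednesdays, 28, 28, 35, 28, 28, 35 days apart.
Specifically, the 4th Wednesday of each month.
4th Wednesday of February 2005: Feb 23 2005.
4th Wednesday of March 2005: Mar 23 2005.

Feb 23 2005, Mar 23 2005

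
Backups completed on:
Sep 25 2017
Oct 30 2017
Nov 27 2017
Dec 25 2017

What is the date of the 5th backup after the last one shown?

May 28 2018

Every date is a Monday; gaps 35, 28, 28 days.
Each is the last Monday of its month (at least one falls on the 29th or later, ruling out '4th Monday').
January 2018 ends with Monday Jan 29 2018.
Last Monday of February 2018: Feb 26 2018.
March 2018 ends with Monday Mar 26 2018.
April 2018 ends with Monday Apr 30 2018.
May 2018 ends with Monday May 28 2018.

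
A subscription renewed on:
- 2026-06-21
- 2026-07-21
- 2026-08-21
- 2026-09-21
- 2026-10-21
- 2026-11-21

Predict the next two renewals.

Gaps: 30, 31, 31, 30, 31 days — not constant. Every event is on the 21st of the month.
Pattern: the 21st of each month.
December 2026: 2026-12-21.
Next: January 2027 → 2027-01-21.

2026-12-21, 2027-01-21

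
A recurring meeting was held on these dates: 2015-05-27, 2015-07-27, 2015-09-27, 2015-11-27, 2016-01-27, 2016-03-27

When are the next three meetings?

2016-05-27, 2016-07-27, 2016-09-27

Gaps: 61, 62, 61, 61, 60 days — not constant. Every event is on the 27th of the month.
Pattern: the 27th of every 2 months.
Next: May 2016 → 2016-05-27.
July 2016: 2016-07-27.
Next: September 2016 → 2016-09-27.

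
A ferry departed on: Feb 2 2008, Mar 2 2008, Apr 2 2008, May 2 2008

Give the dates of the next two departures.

Jun 2 2008, Jul 2 2008

Each date is the 2nd; the gaps (29, 31, 30) track the month lengths.
The rule is the 2nd of each month.
June 2008: Jun 2 2008.
Next: July 2008 → Jul 2 2008.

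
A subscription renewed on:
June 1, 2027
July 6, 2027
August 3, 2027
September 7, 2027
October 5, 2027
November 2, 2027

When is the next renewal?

These are Tuesdays at 28- or 35-day spacing (35, 28, 35, 28, 28).
The pattern: 1st Tuesday of the month.
1st Tuesday of December 2027: December 7, 2027.

December 7, 2027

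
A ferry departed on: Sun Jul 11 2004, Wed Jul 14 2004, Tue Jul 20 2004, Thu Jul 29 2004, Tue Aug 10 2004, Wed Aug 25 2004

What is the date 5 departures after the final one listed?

Thu Dec 23 2004

The spacing grows by 3 each time: 3, 6, 9, 12, 15 days.
Next gap: 18 days. Wed Aug 25 2004 + 18 days = Sun Sep 12 2004.
Next gap: 21 days. Sun Sep 12 2004 + 21 days = Sun Oct 3 2004.
Next gap: 24 days. Sun Oct 3 2004 + 24 days = Wed Oct 27 2004.
Next gap: 27 days. Wed Oct 27 2004 + 27 days = Tue Nov 23 2004.
Next gap: 30 days. Tue Nov 23 2004 + 30 days = Thu Dec 23 2004.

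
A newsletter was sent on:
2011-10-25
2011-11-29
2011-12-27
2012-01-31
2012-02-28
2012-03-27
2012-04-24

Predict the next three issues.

Every date is a Tuesday; gaps 35, 28, 35, 28, 28, 28 days.
Each is the last Tuesday of its month (at least one falls on the 29th or later, ruling out '4th Tuesday').
May 2012 ends with Tuesday 2012-05-29.
June 2012 ends with Tuesday 2012-06-26.
Last Tuesday of July 2012: 2012-07-31.

2012-05-29, 2012-06-26, 2012-07-31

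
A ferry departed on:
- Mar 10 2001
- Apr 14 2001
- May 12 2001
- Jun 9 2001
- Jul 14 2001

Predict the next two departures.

Aug 11 2001, Sep 8 2001

These are Saturdays at 28- or 35-day spacing (35, 28, 28, 35).
The pattern: 2nd Saturday of the month.
2nd Saturday of August 2001: Aug 11 2001.
2nd Saturday of September 2001: Sep 8 2001.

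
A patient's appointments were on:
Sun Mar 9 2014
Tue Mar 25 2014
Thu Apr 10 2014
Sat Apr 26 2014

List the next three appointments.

Every event comes 16 days after the last (16, 16, 16).
Sat Apr 26 2014 + 16 days = Mon May 12 2014.
Mon May 12 2014 + 16 days = Wed May 28 2014.
Wed May 28 2014 + 16 days = Fri Jun 13 2014.

Mon May 12 2014, Wed May 28 2014, Fri Jun 13 2014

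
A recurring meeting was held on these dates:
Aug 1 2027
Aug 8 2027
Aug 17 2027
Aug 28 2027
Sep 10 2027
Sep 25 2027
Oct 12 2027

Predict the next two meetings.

Oct 31 2027, Nov 21 2027

The spacing grows by 2 each time: 7, 9, 11, 13, 15, 17 days.
Next gap: 19 days. Oct 12 2027 + 19 days = Oct 31 2027.
Next gap: 21 days. Oct 31 2027 + 21 days = Nov 21 2027.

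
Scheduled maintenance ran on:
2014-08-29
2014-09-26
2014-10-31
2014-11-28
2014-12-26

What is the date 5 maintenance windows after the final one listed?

2015-05-29

All Fridays; the gaps (28, 35, 28, 28) vary with month length.
This is the last Friday of each month.
Last Friday of January 2015: 2015-01-30.
Last Friday of February 2015: 2015-02-27.
Last Friday of March 2015: 2015-03-27.
Last Friday of April 2015: 2015-04-24.
Last Friday of May 2015: 2015-05-29.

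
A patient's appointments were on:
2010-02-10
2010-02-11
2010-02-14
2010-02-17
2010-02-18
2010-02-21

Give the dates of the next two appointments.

2010-02-24, 2010-02-25

The gap pattern 1, 3, 3, 1, 3 repeats every 3 events.
These are the Wednesdays, Thursdays and Sundays of each week.
Next Wednesday: 2010-02-24.
Next Thursday: 2010-02-25.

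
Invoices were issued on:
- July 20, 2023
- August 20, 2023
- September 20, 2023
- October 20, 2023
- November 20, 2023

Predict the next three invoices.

December 20, 2023; January 20, 2024; February 20, 2024

Each date is the 20th; the gaps (31, 31, 30, 31) track the month lengths.
The rule is the 20th of each month.
Next: December 2023 → December 20, 2023.
January 2024: January 20, 2024.
Next: February 2024 → February 20, 2024.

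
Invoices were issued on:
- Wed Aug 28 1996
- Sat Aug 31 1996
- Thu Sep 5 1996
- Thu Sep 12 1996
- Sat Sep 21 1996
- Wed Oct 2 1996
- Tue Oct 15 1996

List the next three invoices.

The spacing grows by 2 each time: 3, 5, 7, 9, 11, 13 days.
Next gap: 15 days. Tue Oct 15 1996 + 15 days = Wed Oct 30 1996.
Next gap: 17 days. Wed Oct 30 1996 + 17 days = Sat Nov 16 1996.
Next gap: 19 days. Sat Nov 16 1996 + 19 days = Thu Dec 5 1996.

Wed Oct 30 1996, Sat Nov 16 1996, Thu Dec 5 1996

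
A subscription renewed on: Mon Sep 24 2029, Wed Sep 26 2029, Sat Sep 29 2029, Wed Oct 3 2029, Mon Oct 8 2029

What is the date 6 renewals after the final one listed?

Wed Nov 28 2029

The spacing grows by 1 each time: 2, 3, 4, 5 days.
Next gap: 6 days. Mon Oct 8 2029 + 6 days = Sun Oct 14 2029.
Next gap: 7 days. Sun Oct 14 2029 + 7 days = Sun Oct 21 2029.
Next gap: 8 days. Sun Oct 21 2029 + 8 days = Mon Oct 29 2029.
Next gap: 9 days. Mon Oct 29 2029 + 9 days = Wed Nov 7 2029.
Next gap: 10 days. Wed Nov 7 2029 + 10 days = Sat Nov 17 2029.
Next gap: 11 days. Sat Nov 17 2029 + 11 days = Wed Nov 28 2029.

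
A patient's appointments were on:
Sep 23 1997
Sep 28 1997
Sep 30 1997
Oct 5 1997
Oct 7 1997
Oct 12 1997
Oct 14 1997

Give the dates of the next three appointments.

Gaps: 5, 2, 5, 2, 5, 2 days — not constant, but cyclic with period 2.
The events fall on every Tuesday and Sunday.
The following Sunday is Oct 19 1997.
Next Tuesday: Oct 21 1997.
The following Sunday is Oct 26 1997.

Oct 19 1997, Oct 21 1997, Oct 26 1997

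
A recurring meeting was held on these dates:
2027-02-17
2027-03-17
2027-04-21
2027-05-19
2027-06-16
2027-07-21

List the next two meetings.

All dates are Wednesdays, 28, 35, 28, 28, 35 days apart.
Specifically, the 3rd Wednesday of each month.
August 2027 — 3rd Wednesday is 2027-08-18.
3rd Wednesday of September 2027: 2027-09-15.

2027-08-18, 2027-09-15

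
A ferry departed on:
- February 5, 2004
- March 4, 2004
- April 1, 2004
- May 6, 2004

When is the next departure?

June 3, 2004

All dates are Thursdays, 28, 28, 35 days apart.
Specifically, the 1st Thursday of each month.
1st Thursday of June 2004: June 3, 2004.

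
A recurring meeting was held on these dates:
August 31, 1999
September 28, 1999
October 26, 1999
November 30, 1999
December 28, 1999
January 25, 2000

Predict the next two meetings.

February 29, 2000; March 28, 2000

These are Tuesdays with 28, 28, 35, 28, 28-day gaps.
Each is the final Tuesday of its month — August 31, 1999 is past the 28th, so '4th Tuesday' doesn't fit.
Last Tuesday of February 2000: February 29, 2000.
Last Tuesday of March 2000: March 28, 2000.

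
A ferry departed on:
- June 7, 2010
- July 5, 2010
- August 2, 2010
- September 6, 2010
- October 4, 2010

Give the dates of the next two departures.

November 1, 2010; December 6, 2010

These are Mondays at 28- or 35-day spacing (28, 28, 35, 28).
The pattern: 1st Monday of the month.
1st Monday of November 2010: November 1, 2010.
December 2010 — 1st Monday is December 6, 2010.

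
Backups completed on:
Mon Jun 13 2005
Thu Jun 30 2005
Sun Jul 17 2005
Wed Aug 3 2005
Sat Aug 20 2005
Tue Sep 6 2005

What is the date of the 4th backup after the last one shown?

Sun Nov 13 2005

Every event comes 17 days after the last (17, 17, 17, 17, 17).
Tue Sep 6 2005 + 17 days = Fri Sep 23 2005.
Fri Sep 23 2005 + 17 days = Mon Oct 10 2005.
Mon Oct 10 2005 + 17 days = Thu Oct 27 2005.
Thu Oct 27 2005 + 17 days = Sun Nov 13 2005.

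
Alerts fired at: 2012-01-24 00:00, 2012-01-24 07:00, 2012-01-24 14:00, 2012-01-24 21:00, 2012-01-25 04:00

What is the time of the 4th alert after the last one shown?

The interval is a steady 7 hours (7, 7, 7, 7).
2012-01-25 04:00 + 7 h = 2012-01-25 11:00.
2012-01-25 11:00 + 7 h = 2012-01-25 18:00.
2012-01-25 18:00 + 7 h = 2012-01-26 01:00.
2012-01-26 01:00 + 7 h = 2012-01-26 08:00.

2012-01-26 08:00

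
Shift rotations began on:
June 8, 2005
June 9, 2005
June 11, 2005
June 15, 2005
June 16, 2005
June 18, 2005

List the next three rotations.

June 22, 2005; June 23, 2005; June 25, 2005

Every event lands on a Wednesday or Thursday or Saturday (gaps cycle 1, 2, 4, 1, 2).
So the schedule is: every Wednesday, Thursday and Saturday.
Next Wednesday: June 22, 2005.
Next Thursday: June 23, 2005.
Next Saturday: June 25, 2005.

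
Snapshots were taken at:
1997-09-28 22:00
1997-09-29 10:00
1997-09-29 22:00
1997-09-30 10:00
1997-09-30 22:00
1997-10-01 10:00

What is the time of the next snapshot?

Spacing: 12, 12, 12, 12, 12 h — constant 12 h.
1997-10-01 10:00 + 12 h = 1997-10-01 22:00.

1997-10-01 22:00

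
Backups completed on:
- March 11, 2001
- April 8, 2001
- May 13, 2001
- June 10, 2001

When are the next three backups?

These are Sundays at 28- or 35-day spacing (28, 35, 28).
The pattern: 2nd Sunday of the month.
July 2001 — 2nd Sunday is July 8, 2001.
2nd Sunday of August 2001: August 12, 2001.
2nd Sunday of September 2001: September 9, 2001.

July 8, 2001; August 12, 2001; September 9, 2001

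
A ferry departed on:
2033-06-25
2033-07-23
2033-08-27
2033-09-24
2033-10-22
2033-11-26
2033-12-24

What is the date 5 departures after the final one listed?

2034-05-27

These are Saturdays at 28- or 35-day spacing (28, 35, 28, 28, 35, 28).
The pattern: 4th Saturday of the month.
4th Saturday of January 2034: 2034-01-28.
4th Saturday of February 2034: 2034-02-25.
4th Saturday of March 2034: 2034-03-25.
4th Saturday of April 2034: 2034-04-22.
4th Saturday of May 2034: 2034-05-27.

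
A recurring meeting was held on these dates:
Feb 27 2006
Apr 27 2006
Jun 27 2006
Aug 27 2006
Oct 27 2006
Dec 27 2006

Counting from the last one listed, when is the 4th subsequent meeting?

The day-of-month is always 27 (59, 61, 61, 61, 61 days between events).
So this recurs on the 27th of every 2 months.
February 2007: Feb 27 2007.
Next: April 2007 → Apr 27 2007.
Next: June 2007 → Jun 27 2007.
August 2007: Aug 27 2007.

Aug 27 2007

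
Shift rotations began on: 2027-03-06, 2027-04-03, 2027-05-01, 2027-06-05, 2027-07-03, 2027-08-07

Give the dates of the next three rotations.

2027-09-04, 2027-10-02, 2027-11-06

Gaps: 28, 28, 35, 28, 35 days — a mix of 28 and 35. Every date is a Saturday.
Each is the 1st Saturday of its month.
1st Saturday of September 2027: 2027-09-04.
1st Saturday of October 2027: 2027-10-02.
1st Saturday of November 2027: 2027-11-06.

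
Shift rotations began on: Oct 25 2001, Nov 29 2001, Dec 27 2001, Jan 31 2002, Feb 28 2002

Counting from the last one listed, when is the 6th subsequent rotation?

Aug 29 2002

Every date is a Thursday; gaps 35, 28, 35, 28 days.
Each is the last Thursday of its month (at least one falls on the 29th or later, ruling out '4th Thursday').
March 2002 ends with Thursday Mar 28 2002.
April 2002 ends with Thursday Apr 25 2002.
Last Thursday of May 2002: May 30 2002.
June 2002 ends with Thursday Jun 27 2002.
July 2002 ends with Thursday Jul 25 2002.
August 2002 ends with Thursday Aug 29 2002.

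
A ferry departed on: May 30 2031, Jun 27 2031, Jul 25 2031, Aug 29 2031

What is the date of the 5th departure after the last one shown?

Every date is a Friday; gaps 28, 28, 35 days.
Each is the last Friday of its month (at least one falls on the 29th or later, ruling out '4th Friday').
Last Friday of September 2031: Sep 26 2031.
Last Friday of October 2031: Oct 31 2031.
Last Friday of November 2031: Nov 28 2031.
December 2031 ends with Friday Dec 26 2031.
January 2032 ends with Friday Jan 30 2032.

Jan 30 2032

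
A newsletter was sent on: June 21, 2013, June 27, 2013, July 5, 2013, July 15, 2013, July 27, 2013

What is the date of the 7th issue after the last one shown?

Intervals are 6, 8, 10, 12 days — an arithmetic progression with common difference 2.
Next gap: 14 days. July 27, 2013 + 14 days = August 10, 2013.
Next gap: 16 days. August 10, 2013 + 16 days = August 26, 2013.
Next gap: 18 days. August 26, 2013 + 18 days = September 13, 2013.
Next gap: 20 days. September 13, 2013 + 20 days = October 3, 2013.
Next gap: 22 days. October 3, 2013 + 22 days = October 25, 2013.
Next gap: 24 days. October 25, 2013 + 24 days = November 18, 2013.
Next gap: 26 days. November 18, 2013 + 26 days = December 14, 2013.

December 14, 2013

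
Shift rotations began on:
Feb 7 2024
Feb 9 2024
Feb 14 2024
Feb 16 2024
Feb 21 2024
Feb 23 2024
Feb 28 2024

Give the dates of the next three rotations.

Mar 1 2024, Mar 6 2024, Mar 8 2024

The gap pattern 2, 5, 2, 5, 2, 5 repeats every 2 events.
These are the Wednesdays and Fridays of each week.
The following Friday is Mar 1 2024.
The following Wednesday is Mar 6 2024.
Next Friday: Mar 8 2024.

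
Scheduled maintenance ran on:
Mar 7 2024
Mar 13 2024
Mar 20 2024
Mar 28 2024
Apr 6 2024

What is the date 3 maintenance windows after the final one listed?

Intervals are 6, 7, 8, 9 days — an arithmetic progression with common difference 1.
Next gap: 10 days. Apr 6 2024 + 10 days = Apr 16 2024.
Next gap: 11 days. Apr 16 2024 + 11 days = Apr 27 2024.
Next gap: 12 days. Apr 27 2024 + 12 days = May 9 2024.

May 9 2024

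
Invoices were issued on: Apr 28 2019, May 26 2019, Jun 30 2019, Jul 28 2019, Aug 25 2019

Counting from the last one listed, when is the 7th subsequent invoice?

Mar 29 2020

These are Sundays with 28, 35, 28, 28-day gaps.
Each is the final Sunday of its month — Jun 30 2019 is past the 28th, so '4th Sunday' doesn't fit.
Last Sunday of September 2019: Sep 29 2019.
Last Sunday of October 2019: Oct 27 2019.
November 2019 ends with Sunday Nov 24 2019.
December 2019 ends with Sunday Dec 29 2019.
Last Sunday of January 2020: Jan 26 2020.
Last Sunday of February 2020: Feb 23 2020.
Last Sunday of March 2020: Mar 29 2020.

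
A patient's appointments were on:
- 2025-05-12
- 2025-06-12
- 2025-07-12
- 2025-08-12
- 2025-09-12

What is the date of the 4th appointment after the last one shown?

Gaps: 31, 30, 31, 31 days — not constant. Every event is on the 12th of the month.
Pattern: the 12th of each month.
Next: October 2025 → 2025-10-12.
Next: November 2025 → 2025-11-12.
December 2025: 2025-12-12.
January 2026: 2026-01-12.

2026-01-12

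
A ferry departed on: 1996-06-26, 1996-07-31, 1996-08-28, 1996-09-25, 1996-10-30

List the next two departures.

1996-11-27, 1996-12-25

All Wednesdays; the gaps (35, 28, 28, 35) vary with month length.
This is the last Wednesday of each month.
November 1996 ends with Wednesday 1996-11-27.
Last Wednesday of December 1996: 1996-12-25.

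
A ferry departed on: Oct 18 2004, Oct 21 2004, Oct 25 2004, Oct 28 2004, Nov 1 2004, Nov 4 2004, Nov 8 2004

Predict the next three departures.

Nov 11 2004, Nov 15 2004, Nov 18 2004

The gap pattern 3, 4, 3, 4, 3, 4 repeats every 2 events.
These are the Mondays and Thursdays of each week.
Next Thursday: Nov 11 2004.
The following Monday is Nov 15 2004.
The following Thursday is Nov 18 2004.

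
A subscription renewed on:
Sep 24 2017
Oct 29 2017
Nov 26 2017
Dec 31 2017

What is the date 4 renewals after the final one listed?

Apr 29 2018

All Sundays; the gaps (35, 28, 35) vary with month length.
This is the last Sunday of each month.
Last Sunday of January 2018: Jan 28 2018.
Last Sunday of February 2018: Feb 25 2018.
March 2018 ends with Sunday Mar 25 2018.
April 2018 ends with Sunday Apr 29 2018.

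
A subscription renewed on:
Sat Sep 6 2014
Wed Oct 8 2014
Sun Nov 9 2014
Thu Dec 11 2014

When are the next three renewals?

Gaps between consecutive events: 32, 32, 32 days — a constant 32-day interval.
Thu Dec 11 2014 + 32 days = Mon Jan 12 2015.
Mon Jan 12 2015 + 32 days = Fri Feb 13 2015.
Fri Feb 13 2015 + 32 days = Tue Mar 17 2015.

Mon Jan 12 2015, Fri Feb 13 2015, Tue Mar 17 2015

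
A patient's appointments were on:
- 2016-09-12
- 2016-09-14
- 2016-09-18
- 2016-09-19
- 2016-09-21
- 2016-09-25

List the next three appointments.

Gaps: 2, 4, 1, 2, 4 days — not constant, but cyclic with period 3.
The events fall on every Monday, Wednesday and Sunday.
The following Monday is 2016-09-26.
The following Wednesday is 2016-09-28.
The following Sunday is 2016-10-02.

2016-09-26, 2016-09-28, 2016-10-02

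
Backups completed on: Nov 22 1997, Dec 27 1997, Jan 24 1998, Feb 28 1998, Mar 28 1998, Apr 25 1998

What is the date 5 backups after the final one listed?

Sep 26 1998

These are Saturdays at 28- or 35-day spacing (35, 28, 35, 28, 28).
The pattern: 4th Saturday of the month.
May 1998 — 4th Saturday is May 23 1998.
June 1998 — 4th Saturday is Jun 27 1998.
4th Saturday of July 1998: Jul 25 1998.
4th Saturday of August 1998: Aug 22 1998.
September 1998 — 4th Saturday is Sep 26 1998.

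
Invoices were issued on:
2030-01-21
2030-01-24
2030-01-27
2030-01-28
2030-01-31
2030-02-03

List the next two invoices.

The gap pattern 3, 3, 1, 3, 3 repeats every 3 events.
These are the Mondays, Thursdays and Sundays of each week.
The following Monday is 2030-02-04.
Next Thursday: 2030-02-07.

2030-02-04, 2030-02-07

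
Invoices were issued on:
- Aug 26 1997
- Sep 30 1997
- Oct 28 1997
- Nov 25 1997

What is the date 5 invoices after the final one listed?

All Tuesdays; the gaps (35, 28, 28) vary with month length.
This is the last Tuesday of each month.
Last Tuesday of December 1997: Dec 30 1997.
Last Tuesday of January 1998: Jan 27 1998.
Last Tuesday of February 1998: Feb 24 1998.
Last Tuesday of March 1998: Mar 31 1998.
Last Tuesday of April 1998: Apr 28 1998.

Apr 28 1998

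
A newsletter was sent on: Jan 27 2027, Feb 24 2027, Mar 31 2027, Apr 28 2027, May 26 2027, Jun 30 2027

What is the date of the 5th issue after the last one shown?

Nov 24 2027

Every date is a Wednesday; gaps 28, 35, 28, 28, 35 days.
Each is the last Wednesday of its month (at least one falls on the 29th or later, ruling out '4th Wednesday').
Last Wednesday of July 2027: Jul 28 2027.
August 2027 ends with Wednesday Aug 25 2027.
September 2027 ends with Wednesday Sep 29 2027.
October 2027 ends with Wednesday Oct 27 2027.
November 2027 ends with Wednesday Nov 24 2027.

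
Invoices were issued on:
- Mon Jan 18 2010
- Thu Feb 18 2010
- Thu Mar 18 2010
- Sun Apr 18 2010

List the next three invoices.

Gaps: 31, 28, 31 days — not constant. Every event is on the 18th of the month.
Pattern: the 18th of each month.
May 2010: Tue May 18 2010.
Next: June 2010 → Fri Jun 18 2010.
July 2010: Sun Jul 18 2010.

Tue May 18 2010, Fri Jun 18 2010, Sun Jul 18 2010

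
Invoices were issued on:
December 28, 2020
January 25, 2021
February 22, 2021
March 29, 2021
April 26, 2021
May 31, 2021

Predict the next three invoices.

June 28, 2021; July 26, 2021; August 30, 2021

All Mondays; the gaps (28, 28, 35, 28, 35) vary with month length.
This is the last Monday of each month.
Last Monday of June 2021: June 28, 2021.
July 2021 ends with Monday July 26, 2021.
August 2021 ends with Monday August 30, 2021.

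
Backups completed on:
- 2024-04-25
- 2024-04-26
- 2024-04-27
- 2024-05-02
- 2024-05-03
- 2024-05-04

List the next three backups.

The gap pattern 1, 1, 5, 1, 1 repeats every 3 events.
These are the Thursdays, Fridays and Saturdays of each week.
The following Thursday is 2024-05-09.
The following Friday is 2024-05-10.
The following Saturday is 2024-05-11.

2024-05-09, 2024-05-10, 2024-05-11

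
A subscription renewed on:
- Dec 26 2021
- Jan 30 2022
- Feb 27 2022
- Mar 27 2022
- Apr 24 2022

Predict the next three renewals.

May 29 2022, Jun 26 2022, Jul 31 2022

Every date is a Sunday; gaps 35, 28, 28, 28 days.
Each is the last Sunday of its month (at least one falls on the 29th or later, ruling out '4th Sunday').
Last Sunday of May 2022: May 29 2022.
June 2022 ends with Sunday Jun 26 2022.
Last Sunday of July 2022: Jul 31 2022.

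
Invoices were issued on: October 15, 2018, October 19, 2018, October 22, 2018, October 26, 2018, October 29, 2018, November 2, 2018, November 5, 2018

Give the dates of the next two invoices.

Every event lands on a Monday or Friday (gaps cycle 4, 3, 4, 3, 4, 3).
So the schedule is: every Monday and Friday.
Next Friday: November 9, 2018.
Next Monday: November 12, 2018.

November 9, 2018; November 12, 2018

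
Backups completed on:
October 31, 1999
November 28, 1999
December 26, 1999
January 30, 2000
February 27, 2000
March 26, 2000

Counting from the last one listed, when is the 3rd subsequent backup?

June 25, 2000

These are Sundays with 28, 28, 35, 28, 28-day gaps.
Each is the final Sunday of its month — October 31, 1999 is past the 28th, so '4th Sunday' doesn't fit.
April 2000 ends with Sunday April 30, 2000.
Last Sunday of May 2000: May 28, 2000.
Last Sunday of June 2000: June 25, 2000.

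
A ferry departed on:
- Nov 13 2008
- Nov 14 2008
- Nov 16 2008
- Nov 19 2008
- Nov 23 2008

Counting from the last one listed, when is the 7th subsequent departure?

Jan 18 2009

Gaps: 1, 2, 3, 4 days — each gap is 1 larger than the previous one.
Next gap: 5 days. Nov 23 2008 + 5 days = Nov 28 2008.
Next gap: 6 days. Nov 28 2008 + 6 days = Dec 4 2008.
Next gap: 7 days. Dec 4 2008 + 7 days = Dec 11 2008.
Next gap: 8 days. Dec 11 2008 + 8 days = Dec 19 2008.
Next gap: 9 days. Dec 19 2008 + 9 days = Dec 28 2008.
Next gap: 10 days. Dec 28 2008 + 10 days = Jan 7 2009.
Next gap: 11 days. Jan 7 2009 + 11 days = Jan 18 2009.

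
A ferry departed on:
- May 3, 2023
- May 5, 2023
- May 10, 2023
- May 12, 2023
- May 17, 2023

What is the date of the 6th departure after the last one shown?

June 7, 2023

Every event lands on a Wednesday or Friday (gaps cycle 2, 5, 2, 5).
So the schedule is: every Wednesday and Friday.
Next Friday: May 19, 2023.
The following Wednesday is May 24, 2023.
The following Friday is May 26, 2023.
Next Wednesday: May 31, 2023.
Next Friday: June 2, 2023.
Next Wednesday: June 7, 2023.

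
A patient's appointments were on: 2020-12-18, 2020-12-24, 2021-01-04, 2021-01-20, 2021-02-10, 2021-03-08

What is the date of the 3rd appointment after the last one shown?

Intervals are 6, 11, 16, 21, 26 days — an arithmetic progression with common difference 5.
Next gap: 31 days. 2021-03-08 + 31 days = 2021-04-08.
Next gap: 36 days. 2021-04-08 + 36 days = 2021-05-14.
Next gap: 41 days. 2021-05-14 + 41 days = 2021-06-24.

2021-06-24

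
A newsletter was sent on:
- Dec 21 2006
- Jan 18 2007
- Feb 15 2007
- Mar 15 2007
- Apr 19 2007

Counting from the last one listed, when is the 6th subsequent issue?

All dates are Thursdays, 28, 28, 28, 35 days apart.
Specifically, the 3rd Thursday of each month.
3rd Thursday of May 2007: May 17 2007.
3rd Thursday of June 2007: Jun 21 2007.
3rd Thursday of July 2007: Jul 19 2007.
3rd Thursday of August 2007: Aug 16 2007.
September 2007 — 3rd Thursday is Sep 20 2007.
3rd Thursday of October 2007: Oct 18 2007.

Oct 18 2007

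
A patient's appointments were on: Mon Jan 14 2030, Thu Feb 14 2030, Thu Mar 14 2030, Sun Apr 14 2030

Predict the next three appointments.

Gaps: 31, 28, 31 days — not constant. Every event is on the 14th of the month.
Pattern: the 14th of each month.
May 2030: Tue May 14 2030.
June 2030: Fri Jun 14 2030.
July 2030: Sun Jul 14 2030.

Tue May 14 2030, Fri Jun 14 2030, Sun Jul 14 2030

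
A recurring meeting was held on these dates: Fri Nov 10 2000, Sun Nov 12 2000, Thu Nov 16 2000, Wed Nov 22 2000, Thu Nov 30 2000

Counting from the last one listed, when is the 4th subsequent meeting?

Sun Jan 21 2001

The spacing grows by 2 each time: 2, 4, 6, 8 days.
Next gap: 10 days. Thu Nov 30 2000 + 10 days = Sun Dec 10 2000.
Next gap: 12 days. Sun Dec 10 2000 + 12 days = Fri Dec 22 2000.
Next gap: 14 days. Fri Dec 22 2000 + 14 days = Fri Jan 5 2001.
Next gap: 16 days. Fri Jan 5 2001 + 16 days = Sun Jan 21 2001.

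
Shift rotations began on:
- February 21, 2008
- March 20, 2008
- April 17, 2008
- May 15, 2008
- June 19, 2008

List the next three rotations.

These are Thursdays at 28- or 35-day spacing (28, 28, 28, 35).
The pattern: 3rd Thursday of the month.
July 2008 — 3rd Thursday is July 17, 2008.
August 2008 — 3rd Thursday is August 21, 2008.
3rd Thursday of September 2008: September 18, 2008.

July 17, 2008; August 21, 2008; September 18, 2008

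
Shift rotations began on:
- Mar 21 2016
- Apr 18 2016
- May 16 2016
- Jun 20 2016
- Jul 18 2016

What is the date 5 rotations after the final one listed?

Gaps: 28, 28, 35, 28 days — a mix of 28 and 35. Every date is a Monday.
Each is the 3rd Monday of its month.
August 2016 — 3rd Monday is Aug 15 2016.
September 2016 — 3rd Monday is Sep 19 2016.
3rd Monday of October 2016: Oct 17 2016.
3rd Monday of November 2016: Nov 21 2016.
3rd Monday of December 2016: Dec 19 2016.

Dec 19 2016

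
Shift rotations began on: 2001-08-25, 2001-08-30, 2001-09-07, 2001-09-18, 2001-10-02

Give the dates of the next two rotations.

Intervals are 5, 8, 11, 14 days — an arithmetic progression with common difference 3.
Next gap: 17 days. 2001-10-02 + 17 days = 2001-10-19.
Next gap: 20 days. 2001-10-19 + 20 days = 2001-11-08.

2001-10-19, 2001-11-08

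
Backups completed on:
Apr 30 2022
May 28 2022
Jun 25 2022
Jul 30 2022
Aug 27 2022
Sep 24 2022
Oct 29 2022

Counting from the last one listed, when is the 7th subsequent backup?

All Saturdays; the gaps (28, 28, 35, 28, 28, 35) vary with month length.
This is the last Saturday of each month.
November 2022 ends with Saturday Nov 26 2022.
December 2022 ends with Saturday Dec 31 2022.
January 2023 ends with Saturday Jan 28 2023.
Last Saturday of February 2023: Feb 25 2023.
Last Saturday of March 2023: Mar 25 2023.
April 2023 ends with Saturday Apr 29 2023.
May 2023 ends with Saturday May 27 2023.

May 27 2023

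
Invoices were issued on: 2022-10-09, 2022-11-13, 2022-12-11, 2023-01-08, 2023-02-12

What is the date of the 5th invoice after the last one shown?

All dates are Sundays, 35, 28, 28, 35 days apart.
Specifically, the 2nd Sunday of each month.
March 2023 — 2nd Sunday is 2023-03-12.
2nd Sunday of April 2023: 2023-04-09.
2nd Sunday of May 2023: 2023-05-14.
June 2023 — 2nd Sunday is 2023-06-11.
2nd Sunday of July 2023: 2023-07-09.

2023-07-09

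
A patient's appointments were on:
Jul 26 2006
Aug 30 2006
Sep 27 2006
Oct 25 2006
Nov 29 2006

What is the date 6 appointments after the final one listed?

These are Wednesdays with 35, 28, 28, 35-day gaps.
Each is the final Wednesday of its month — Aug 30 2006 is past the 28th, so '4th Wednesday' doesn't fit.
December 2006 ends with Wednesday Dec 27 2006.
January 2007 ends with Wednesday Jan 31 2007.
February 2007 ends with Wednesday Feb 28 2007.
Last Wednesday of March 2007: Mar 28 2007.
Last Wednesday of April 2007: Apr 25 2007.
May 2007 ends with Wednesday May 30 2007.

May 30 2007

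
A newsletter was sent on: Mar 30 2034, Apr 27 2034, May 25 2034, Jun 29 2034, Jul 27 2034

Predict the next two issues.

Aug 31 2034, Sep 28 2034

Every date is a Thursday; gaps 28, 28, 35, 28 days.
Each is the last Thursday of its month (at least one falls on the 29th or later, ruling out '4th Thursday').
August 2034 ends with Thursday Aug 31 2034.
Last Thursday of September 2034: Sep 28 2034.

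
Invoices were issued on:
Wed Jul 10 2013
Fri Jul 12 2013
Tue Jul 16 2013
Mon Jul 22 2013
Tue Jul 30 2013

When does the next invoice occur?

Fri Aug 9 2013

Gaps: 2, 4, 6, 8 days — each gap is 2 larger than the previous one.
Next gap: 10 days. Tue Jul 30 2013 + 10 days = Fri Aug 9 2013.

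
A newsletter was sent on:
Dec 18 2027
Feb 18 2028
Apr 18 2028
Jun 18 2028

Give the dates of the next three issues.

Each date is the 18th; the gaps (62, 60, 61) track the month lengths.
The rule is the 18th of every 2 months.
Next: August 2028 → Aug 18 2028.
October 2028: Oct 18 2028.
Next: December 2028 → Dec 18 2028.

Aug 18 2028, Oct 18 2028, Dec 18 2028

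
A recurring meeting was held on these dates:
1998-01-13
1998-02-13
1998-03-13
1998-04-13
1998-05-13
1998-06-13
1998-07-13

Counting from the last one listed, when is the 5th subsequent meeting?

1998-12-13

Gaps: 31, 28, 31, 30, 31, 30 days — not constant. Every event is on the 13th of the month.
Pattern: the 13th of each month.
Next: August 1998 → 1998-08-13.
September 1998: 1998-09-13.
October 1998: 1998-10-13.
November 1998: 1998-11-13.
December 1998: 1998-12-13.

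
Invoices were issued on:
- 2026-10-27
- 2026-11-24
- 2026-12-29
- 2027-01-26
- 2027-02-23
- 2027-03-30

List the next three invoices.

These are Tuesdays with 28, 35, 28, 28, 35-day gaps.
Each is the final Tuesday of its month — 2026-12-29 is past the 28th, so '4th Tuesday' doesn't fit.
April 2027 ends with Tuesday 2027-04-27.
Last Tuesday of May 2027: 2027-05-25.
Last Tuesday of June 2027: 2027-06-29.

2027-04-27, 2027-05-25, 2027-06-29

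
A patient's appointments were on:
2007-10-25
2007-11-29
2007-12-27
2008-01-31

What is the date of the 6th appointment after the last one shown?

2008-07-31

Every date is a Thursday; gaps 35, 28, 35 days.
Each is the last Thursday of its month (at least one falls on the 29th or later, ruling out '4th Thursday').
Last Thursday of February 2008: 2008-02-28.
March 2008 ends with Thursday 2008-03-27.
Last Thursday of April 2008: 2008-04-24.
Last Thursday of May 2008: 2008-05-29.
Last Thursday of June 2008: 2008-06-26.
July 2008 ends with Thursday 2008-07-31.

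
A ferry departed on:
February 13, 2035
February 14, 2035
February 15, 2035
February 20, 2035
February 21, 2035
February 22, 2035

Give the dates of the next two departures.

February 27, 2035; February 28, 2035

The gap pattern 1, 1, 5, 1, 1 repeats every 3 events.
These are the Tuesdays, Wednesdays and Thursdays of each week.
The following Tuesday is February 27, 2035.
Next Wednesday: February 28, 2035.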